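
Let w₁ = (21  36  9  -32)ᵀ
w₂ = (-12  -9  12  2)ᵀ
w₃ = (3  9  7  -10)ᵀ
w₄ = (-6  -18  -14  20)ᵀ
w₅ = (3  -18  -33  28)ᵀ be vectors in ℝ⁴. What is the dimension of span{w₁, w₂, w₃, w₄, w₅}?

Put the 4×5 matrix [w₁|w₂|w₃|w₄|w₅] into echelon form.
Exactly 2 pivots survive; hence the rank is 2.
(With 5 elements in a 4-dimensional space the rank is at most 4.)

2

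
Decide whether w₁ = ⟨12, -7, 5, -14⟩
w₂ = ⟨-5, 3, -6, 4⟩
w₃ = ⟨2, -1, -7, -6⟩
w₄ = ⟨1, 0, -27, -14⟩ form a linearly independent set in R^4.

The matrix [w₁|w₂|w₃|w₄] has determinant 0.
A zero determinant means the columns are linearly dependent.
Indeed w₁ + 2w₂ - w₃ = 0.

linearly dependent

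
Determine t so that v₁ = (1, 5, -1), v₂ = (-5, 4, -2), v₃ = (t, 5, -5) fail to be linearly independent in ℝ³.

t = -55/3

The set is linearly dependent precisely when det[v₁; v₂; v₃] = 0.
Cofactor expansion gives det = -6*t - 110.
Setting this to zero gives t = -55/3.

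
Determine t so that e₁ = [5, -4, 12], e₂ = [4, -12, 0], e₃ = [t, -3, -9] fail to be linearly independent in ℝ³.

The vectors are dependent exactly when the determinant of the matrix with rows e₁, e₂, e₃ vanishes.
Expanding, det = 144*t + 252.
Setting this to zero gives t = -7/4.

t = -7/4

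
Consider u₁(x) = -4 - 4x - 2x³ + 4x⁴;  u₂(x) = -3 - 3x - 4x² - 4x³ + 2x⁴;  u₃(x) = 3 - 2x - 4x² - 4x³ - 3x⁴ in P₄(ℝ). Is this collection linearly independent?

linearly independent

Take coordinates with respect to the standard basis {1, x, …, x⁴}.
Row-reduce the matrix whose columns are u₁, u₂, u₃.
The reduction yields 3 nonzero rows, so the rank is 3.
Since rank = 3 (the number of vectors), the set is linearly independent.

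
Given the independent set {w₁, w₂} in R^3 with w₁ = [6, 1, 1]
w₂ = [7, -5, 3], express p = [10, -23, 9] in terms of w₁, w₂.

Write p = a₁w₁ + a₂w₂ and equate components.
The system has the unique solution (a₁, a₂) = (-3, 4).

p = -3w₁ + 4w₂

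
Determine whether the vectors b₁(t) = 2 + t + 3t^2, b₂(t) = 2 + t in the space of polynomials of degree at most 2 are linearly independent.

linearly independent

Write each element as a coordinate vector in ℝ³ using {1, t, t^2}.
Place the vectors as rows of a 2×3 matrix and reduce to echelon form.
The reduction yields 2 nonzero rows, so the rank is 2.
Since rank = 2 (the number of vectors), the set is linearly independent.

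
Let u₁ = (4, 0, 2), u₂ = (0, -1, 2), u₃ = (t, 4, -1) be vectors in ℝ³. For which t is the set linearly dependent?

t = 14

The set is linearly dependent precisely when det[u₁; u₂; u₃] = 0.
Expanding, det = 2*t - 28.
Setting this to zero gives t = 14.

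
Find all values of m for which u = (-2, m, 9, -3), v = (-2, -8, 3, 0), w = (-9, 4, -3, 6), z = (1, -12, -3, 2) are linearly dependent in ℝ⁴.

Dependence holds iff the 4×4 matrix [u v w z] is singular.
Cofactor expansion gives det = -48*m - 552.
This vanishes exactly when m = -23/2.

m = -23/2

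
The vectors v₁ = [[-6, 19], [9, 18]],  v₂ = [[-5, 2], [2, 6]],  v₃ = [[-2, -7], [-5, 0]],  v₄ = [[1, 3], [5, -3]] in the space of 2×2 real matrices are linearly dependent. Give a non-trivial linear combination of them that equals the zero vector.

Take coordinates with respect to {E₁₁, E₁₂, E₂₁, E₂₂}.
Solve the homogeneous system with v₁, v₂, v₃, v₄ as columns by row-reducing the coefficient matrix.
One solution (up to scaling) is (1, -2, 3, 2).

v₁ - 2v₂ + 3v₃ + 2v₄ = 0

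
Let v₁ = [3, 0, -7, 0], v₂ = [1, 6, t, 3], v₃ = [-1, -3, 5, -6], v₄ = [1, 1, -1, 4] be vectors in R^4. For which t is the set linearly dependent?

Place the vectors as rows of a 4×4 matrix; dependence ⇔ determinant zero.
Expanding, det = 18*t + 318.
Setting this to zero gives t = -53/3.

t = -53/3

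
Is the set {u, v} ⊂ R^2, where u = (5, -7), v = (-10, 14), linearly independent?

One vector is a scalar multiple of another, so the set is dependent.

linearly dependent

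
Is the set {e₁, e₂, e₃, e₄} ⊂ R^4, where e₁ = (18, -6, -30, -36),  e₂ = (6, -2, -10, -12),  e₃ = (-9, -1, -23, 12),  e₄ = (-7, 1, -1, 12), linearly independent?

linearly dependent

One vector is a scalar multiple of another, so the set is dependent.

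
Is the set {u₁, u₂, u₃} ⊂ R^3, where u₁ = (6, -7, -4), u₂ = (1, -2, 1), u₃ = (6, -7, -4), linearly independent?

linearly dependent

Two of the vectors are equal, giving an immediate dependence.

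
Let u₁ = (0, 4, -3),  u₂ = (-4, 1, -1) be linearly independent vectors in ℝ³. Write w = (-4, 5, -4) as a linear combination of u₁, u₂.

Since u₁, u₂ are independent, the coefficients expressing w are uniquely determined by a linear system.
Back-substitution yields (a₁, a₂) = (1, 1).

w = u₁ + u₂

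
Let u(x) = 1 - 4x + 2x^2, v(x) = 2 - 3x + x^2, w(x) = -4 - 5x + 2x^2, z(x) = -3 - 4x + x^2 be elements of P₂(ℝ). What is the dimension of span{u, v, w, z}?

3

Represent each element by its coordinate vector in ℝ³.
Row-reduce the 4×3 matrix with these as rows.
Reduction leaves 3 leading entries, giving rank 3.
(With 4 elements in a 3-dimensional space the rank is at most 3.)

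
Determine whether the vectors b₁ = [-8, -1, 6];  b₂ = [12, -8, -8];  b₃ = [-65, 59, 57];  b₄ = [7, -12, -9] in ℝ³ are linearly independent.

linearly dependent

There are 4 vectors in a 3-dimensional space, so they cannot be linearly independent.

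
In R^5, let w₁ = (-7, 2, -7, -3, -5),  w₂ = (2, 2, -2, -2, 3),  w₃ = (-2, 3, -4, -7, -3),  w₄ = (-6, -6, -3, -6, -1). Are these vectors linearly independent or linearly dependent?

Row-reduce the matrix whose columns are w₁, w₂, w₃, w₄.
The reduction yields 4 nonzero rows, so the rank is 4.
Since rank = 4 (the number of vectors), the set is linearly independent.

linearly independent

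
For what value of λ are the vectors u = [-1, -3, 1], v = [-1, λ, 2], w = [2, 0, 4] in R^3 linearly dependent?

The set is linearly dependent precisely when det[u; v; w] = 0.
Expanding, det = -6*λ - 24.
This vanishes exactly when λ = -4.

λ = -4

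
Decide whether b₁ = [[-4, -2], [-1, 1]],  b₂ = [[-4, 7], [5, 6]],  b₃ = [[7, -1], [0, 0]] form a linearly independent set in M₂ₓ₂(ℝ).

Take coordinates with respect to the standard basis {E₁₁, E₁₂, E₂₁, E₂₂}.
Place the vectors as rows of a 3×4 matrix and reduce to echelon form.
The reduction yields 3 nonzero rows, so the rank is 3.
Since rank = 3 (the number of vectors), the set is linearly independent.

linearly independent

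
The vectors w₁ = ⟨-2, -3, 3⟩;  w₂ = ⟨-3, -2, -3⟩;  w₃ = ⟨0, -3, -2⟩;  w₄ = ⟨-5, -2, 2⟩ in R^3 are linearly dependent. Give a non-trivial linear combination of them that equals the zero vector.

Write the vectors as columns of a matrix and find a nonzero vector in its null space.
The free variable yields coefficients (1, 1, -1, -1) (any nonzero multiple also works).

w₁ + w₂ - w₃ - w₄ = 0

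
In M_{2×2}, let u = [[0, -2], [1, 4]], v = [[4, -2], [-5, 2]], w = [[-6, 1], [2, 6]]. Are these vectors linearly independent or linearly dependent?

Take coordinates with respect to the standard basis {E₁₁, E₁₂, E₂₁, E₂₂}.
Place the vectors as rows of a 3×4 matrix and reduce to echelon form.
The reduction yields 3 nonzero rows, so the rank is 3.
Since rank = 3 (the number of vectors), the set is linearly independent.

linearly independent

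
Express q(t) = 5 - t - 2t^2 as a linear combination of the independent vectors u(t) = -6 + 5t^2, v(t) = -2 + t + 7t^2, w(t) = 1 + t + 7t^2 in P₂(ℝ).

Take coordinate vectors relative to {1, t, t^2}.
Solve the system with u, v, w as columns and q as the right-hand side.
Row-reducing the augmented matrix gives the unique coefficients (α₁, α₂, α₃) = (1, -4, 3).

q = u - 4v + 3w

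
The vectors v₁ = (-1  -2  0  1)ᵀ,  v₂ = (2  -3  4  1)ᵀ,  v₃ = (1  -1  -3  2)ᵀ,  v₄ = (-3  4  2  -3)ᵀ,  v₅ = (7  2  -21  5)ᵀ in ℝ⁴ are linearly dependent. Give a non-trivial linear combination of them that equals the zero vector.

3v₁ + 3v₂ - v₃ + 3v₄ + v₅ = 0

Set up α₁v₁ + … + α₅v₅ = 0 and solve the homogeneous system.
The free variable yields coefficients (3, 3, -1, 3, 1) (any nonzero multiple also works).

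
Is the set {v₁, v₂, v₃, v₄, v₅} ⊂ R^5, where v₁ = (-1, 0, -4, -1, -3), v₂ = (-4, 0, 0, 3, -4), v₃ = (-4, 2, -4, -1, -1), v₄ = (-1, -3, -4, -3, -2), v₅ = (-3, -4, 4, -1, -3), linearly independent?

The matrix [v₁|v₂|v₃|v₄|v₅] has determinant 1208.
A nonzero determinant means the columns are linearly independent.

linearly independent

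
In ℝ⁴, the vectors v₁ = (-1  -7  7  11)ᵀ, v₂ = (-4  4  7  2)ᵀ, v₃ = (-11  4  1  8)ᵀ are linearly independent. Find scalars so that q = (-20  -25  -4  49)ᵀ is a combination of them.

q = 3v₁ - 4v₂ + 3v₃

Solve the system with v₁, v₂, v₃ as columns and q as the right-hand side.
Row-reducing the augmented matrix gives the unique coefficients (a₁, a₂, a₃) = (3, -4, 3).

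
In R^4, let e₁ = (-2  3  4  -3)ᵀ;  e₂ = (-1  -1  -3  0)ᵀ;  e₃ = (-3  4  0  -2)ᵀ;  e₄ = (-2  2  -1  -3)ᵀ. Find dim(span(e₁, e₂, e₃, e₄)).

dim = 4

Put the 4×4 matrix [e₁|e₂|e₃|e₄] into echelon form.
Exactly 4 pivots survive; hence the rank is 4.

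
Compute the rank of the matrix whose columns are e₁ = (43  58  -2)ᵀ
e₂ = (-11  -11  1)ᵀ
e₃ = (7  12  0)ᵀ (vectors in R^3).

Row-reduce the 3×3 matrix with these as rows.
Reduction leaves 2 leading entries, giving rank 2.

2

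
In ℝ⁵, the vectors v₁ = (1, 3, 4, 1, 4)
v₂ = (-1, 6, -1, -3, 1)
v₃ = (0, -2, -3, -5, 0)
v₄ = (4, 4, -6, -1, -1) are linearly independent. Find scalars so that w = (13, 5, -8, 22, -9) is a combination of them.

Write w = c₁v₁ + … + c₄v₄ and equate components.
The system has the unique solution (c₁, …, c₄) = (-1, -2, -4, 3).

w = -v₁ - 2v₂ - 4v₃ + 3v₄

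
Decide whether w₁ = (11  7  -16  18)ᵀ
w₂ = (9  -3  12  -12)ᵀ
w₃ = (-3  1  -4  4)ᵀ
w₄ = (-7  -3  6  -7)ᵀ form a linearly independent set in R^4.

The matrix [w₁|w₂|w₃|w₄] has determinant 0.
A zero determinant means the columns are linearly dependent.

linearly dependent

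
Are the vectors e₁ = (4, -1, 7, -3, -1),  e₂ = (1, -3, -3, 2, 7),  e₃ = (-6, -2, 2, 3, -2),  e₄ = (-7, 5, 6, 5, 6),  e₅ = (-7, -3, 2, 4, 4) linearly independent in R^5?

linearly independent

Place the vectors as rows of a 5×5 matrix and reduce to echelon form.
The reduction yields 5 nonzero rows, so the rank is 5.
Since rank = 5 (the number of vectors), the set is linearly independent.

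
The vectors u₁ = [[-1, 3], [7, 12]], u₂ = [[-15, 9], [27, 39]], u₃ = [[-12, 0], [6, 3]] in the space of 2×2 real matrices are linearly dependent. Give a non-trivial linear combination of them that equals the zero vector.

3u₁ - u₂ + u₃ = 0

Pass to coordinate vectors relative to the basis {E₁₁, E₁₂, E₂₁, E₂₂}.
Set up α₁u₁ + … + α₃u₃ = 0 and solve the homogeneous system.
The free variable yields coefficients (3, -1, 1) (any nonzero multiple also works).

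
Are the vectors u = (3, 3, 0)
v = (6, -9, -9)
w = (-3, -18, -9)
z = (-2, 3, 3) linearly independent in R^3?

There are 4 vectors in a 3-dimensional space, so they cannot be linearly independent.

linearly dependent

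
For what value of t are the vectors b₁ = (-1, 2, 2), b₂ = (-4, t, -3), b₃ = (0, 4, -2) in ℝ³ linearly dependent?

Dependence holds iff the 3×3 matrix [b₁ b₂ b₃] is singular.
Expanding, det = 2*t - 60.
Solving 2*t - 60 = 0 yields t = 30.

t = 30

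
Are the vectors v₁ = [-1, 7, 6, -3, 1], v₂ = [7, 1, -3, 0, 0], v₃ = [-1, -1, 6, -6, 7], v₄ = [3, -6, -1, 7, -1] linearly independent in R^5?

Place the vectors as rows of a 4×5 matrix and reduce to echelon form.
The reduction yields 4 nonzero rows, so the rank is 4.
Since rank = 4 (the number of vectors), the set is linearly independent.

linearly independent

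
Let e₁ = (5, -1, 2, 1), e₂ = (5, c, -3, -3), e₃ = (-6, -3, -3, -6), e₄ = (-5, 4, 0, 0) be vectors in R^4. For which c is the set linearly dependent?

c = -48/5

The vectors are dependent exactly when the determinant of the matrix with rows e₁, e₂, e₃, e₄ vanishes.
Cofactor expansion gives det = 45*c + 432.
Setting this to zero gives c = -48/5.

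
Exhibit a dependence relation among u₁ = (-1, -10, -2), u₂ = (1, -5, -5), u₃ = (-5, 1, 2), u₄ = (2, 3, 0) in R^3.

Solve the homogeneous system with u₁, u₂, u₃, u₄ as columns by row-reducing the coefficient matrix.
One solution (up to scaling) is (1, 0, 1, 3).

u₁ + u₃ + 3u₄ = 0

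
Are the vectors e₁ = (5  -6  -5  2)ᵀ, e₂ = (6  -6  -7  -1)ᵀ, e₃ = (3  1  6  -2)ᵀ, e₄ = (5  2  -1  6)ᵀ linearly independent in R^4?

Row-reduce the matrix whose columns are e₁, e₂, e₃, e₄.
The reduction yields 4 nonzero rows, so the rank is 4.
Since rank = 4 (the number of vectors), the set is linearly independent.

linearly independent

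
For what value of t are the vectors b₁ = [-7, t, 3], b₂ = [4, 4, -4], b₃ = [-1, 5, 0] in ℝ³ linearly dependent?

Place the vectors as rows of a 3×3 matrix; dependence ⇔ determinant zero.
Expanding, det = 4*t - 68.
This vanishes exactly when t = 17.

t = 17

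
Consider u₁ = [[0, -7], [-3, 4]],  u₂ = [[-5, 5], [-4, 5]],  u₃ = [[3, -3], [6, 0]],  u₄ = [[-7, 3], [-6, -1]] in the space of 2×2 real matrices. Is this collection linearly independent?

linearly independent

Take coordinates with respect to the standard basis {E₁₁, E₁₂, E₂₁, E₂₂}.
Form the 4×4 matrix with these as columns; its determinant is 1434.
A nonzero determinant means the columns are linearly independent.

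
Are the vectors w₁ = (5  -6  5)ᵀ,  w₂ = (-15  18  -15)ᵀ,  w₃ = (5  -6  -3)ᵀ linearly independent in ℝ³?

One vector is a scalar multiple of another, so the set is dependent.

linearly dependent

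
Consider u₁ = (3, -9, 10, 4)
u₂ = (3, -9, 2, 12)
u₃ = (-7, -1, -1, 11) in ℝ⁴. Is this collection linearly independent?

Place the vectors as rows of a 3×4 matrix and reduce to echelon form.
The reduction yields 3 nonzero rows, so the rank is 3.
Since rank = 3 (the number of vectors), the set is linearly independent.

linearly independent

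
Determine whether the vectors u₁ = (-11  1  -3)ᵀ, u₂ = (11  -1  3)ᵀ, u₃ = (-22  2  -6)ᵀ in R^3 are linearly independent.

linearly dependent

One vector is a scalar multiple of another, so the set is dependent.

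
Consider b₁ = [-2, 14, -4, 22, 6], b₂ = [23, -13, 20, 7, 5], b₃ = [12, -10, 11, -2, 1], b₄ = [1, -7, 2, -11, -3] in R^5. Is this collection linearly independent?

Place the vectors as rows of a 4×5 matrix and reduce to echelon form.
The reduction yields 2 nonzero rows, so the rank is 2.
Since rank 2 < 4, the set is linearly dependent.

linearly dependent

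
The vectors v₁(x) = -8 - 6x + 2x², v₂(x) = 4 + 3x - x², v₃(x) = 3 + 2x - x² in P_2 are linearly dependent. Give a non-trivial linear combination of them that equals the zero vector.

Pass to coordinate vectors relative to the basis {1, x, x²}.
Set up α₁v₁ + … + α₃v₃ = 0 and solve the homogeneous system.
One solution (up to scaling) is (1, 2, 0).

v₁ + 2v₂ = 0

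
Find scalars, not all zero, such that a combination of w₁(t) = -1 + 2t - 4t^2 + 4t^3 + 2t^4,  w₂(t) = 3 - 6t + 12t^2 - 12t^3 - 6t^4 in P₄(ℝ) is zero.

Pass to coordinate vectors relative to the basis {1, t, …, t^4}.
Write the vectors as columns of a matrix and find a nonzero vector in its null space.
The free variable yields coefficients (3, 1) (any nonzero multiple also works).

3w₁ + w₂ = 0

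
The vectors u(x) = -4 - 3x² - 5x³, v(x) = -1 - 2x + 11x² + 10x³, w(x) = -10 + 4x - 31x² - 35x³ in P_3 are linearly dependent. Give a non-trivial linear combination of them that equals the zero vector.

Take coordinates with respect to {1, x, …, x³}.
Solve the homogeneous system with u, v, w as columns by row-reducing the coefficient matrix.
One solution (up to scaling) is (3, -2, -1).

3u - 2v - w = 0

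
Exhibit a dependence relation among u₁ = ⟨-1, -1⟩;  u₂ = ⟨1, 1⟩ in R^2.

u₁ + u₂ = 0

Write the vectors as columns of a matrix and find a nonzero vector in its null space.
A generator of the null space is (1, 1).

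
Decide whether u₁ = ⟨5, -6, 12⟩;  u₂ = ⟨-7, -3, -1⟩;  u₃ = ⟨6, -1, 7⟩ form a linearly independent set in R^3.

linearly independent

Row-reduce the matrix whose columns are u₁, u₂, u₃.
The reduction yields 3 nonzero rows, so the rank is 3.
Since rank = 3 (the number of vectors), the set is linearly independent.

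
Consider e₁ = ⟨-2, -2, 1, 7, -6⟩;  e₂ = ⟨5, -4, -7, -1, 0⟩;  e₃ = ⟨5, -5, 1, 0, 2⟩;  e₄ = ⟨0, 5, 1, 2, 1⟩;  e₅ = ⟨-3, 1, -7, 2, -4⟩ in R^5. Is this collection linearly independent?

linearly independent

Form the 5×5 matrix with these as columns; its determinant is 2580.
A nonzero determinant means the columns are linearly independent.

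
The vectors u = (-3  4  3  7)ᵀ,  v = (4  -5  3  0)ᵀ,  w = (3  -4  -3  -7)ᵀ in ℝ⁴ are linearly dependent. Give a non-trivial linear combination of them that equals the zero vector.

u + w = 0

Set up α₁u + … + α₃w = 0 and solve the homogeneous system.
A generator of the null space is (1, 0, 1).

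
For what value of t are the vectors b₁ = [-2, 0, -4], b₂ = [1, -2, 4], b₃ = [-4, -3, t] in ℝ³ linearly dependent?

Dependence holds iff the 3×3 matrix [b₁ b₂ b₃] is singular.
The determinant works out to 4*t + 20.
Setting this to zero gives t = -5.

t = -5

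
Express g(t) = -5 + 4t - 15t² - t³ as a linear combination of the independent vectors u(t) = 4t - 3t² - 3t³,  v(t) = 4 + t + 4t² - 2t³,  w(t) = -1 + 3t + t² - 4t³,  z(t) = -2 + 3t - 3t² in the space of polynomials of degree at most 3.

g = 3u - 2v - w - z

Take coordinate vectors relative to {1, t, …, t³}.
Set up the augmented matrix [u | v | w | z | g] and row-reduce.
Row-reducing the augmented matrix gives the unique coefficients (α₁, …, α₄) = (3, -2, -1, -1).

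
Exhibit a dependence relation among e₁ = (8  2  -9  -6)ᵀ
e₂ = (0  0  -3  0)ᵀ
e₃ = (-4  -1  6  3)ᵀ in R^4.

e₁ + e₂ + 2e₃ = 0

Set up α₁e₁ + … + α₃e₃ = 0 and solve the homogeneous system.
The free variable yields coefficients (1, 1, 2) (any nonzero multiple also works).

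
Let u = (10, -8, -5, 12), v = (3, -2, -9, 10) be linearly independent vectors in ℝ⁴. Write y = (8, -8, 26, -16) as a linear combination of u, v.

Write y = c₁u + c₂v and equate components.
The system has the unique solution (c₁, c₂) = (2, -4).

y = 2u - 4v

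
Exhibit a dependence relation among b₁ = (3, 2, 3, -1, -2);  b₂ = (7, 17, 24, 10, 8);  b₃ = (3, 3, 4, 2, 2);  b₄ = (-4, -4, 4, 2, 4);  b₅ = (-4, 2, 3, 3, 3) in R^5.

Set up α₁b₁ + … + α₅b₅ = 0 and solve the homogeneous system.
A generator of the null space is (2, -1, 3, 0, 2).

2b₁ - b₂ + 3b₃ + 2b₅ = 0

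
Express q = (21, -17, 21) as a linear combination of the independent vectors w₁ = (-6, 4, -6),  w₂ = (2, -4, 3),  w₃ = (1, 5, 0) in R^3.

q = -4w₁ - w₂ - w₃

Since w₁, w₂, w₃ are independent, the coefficients expressing q are uniquely determined by a linear system.
The system has the unique solution (c₁, c₂, c₃) = (-4, -1, -1).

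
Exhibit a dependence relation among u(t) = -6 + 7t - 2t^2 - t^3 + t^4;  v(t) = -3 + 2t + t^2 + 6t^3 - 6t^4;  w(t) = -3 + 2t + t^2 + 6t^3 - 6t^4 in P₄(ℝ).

v - w = 0

Take coordinates with respect to {1, t, …, t^4}.
Set up α₁u + … + α₃w = 0 and solve the homogeneous system.
One solution (up to scaling) is (0, 1, -1).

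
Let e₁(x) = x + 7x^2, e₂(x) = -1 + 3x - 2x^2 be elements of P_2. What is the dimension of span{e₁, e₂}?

Pass to coordinate vectors with respect to the basis {1, x, x^2}.
Row-reduce the 2×3 matrix with these as rows.
Exactly 2 pivots survive; hence the rank is 2.

2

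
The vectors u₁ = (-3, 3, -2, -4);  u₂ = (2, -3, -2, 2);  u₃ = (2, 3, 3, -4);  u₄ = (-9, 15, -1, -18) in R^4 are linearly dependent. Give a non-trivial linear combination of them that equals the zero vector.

Write the vectors as columns of a matrix and find a nonzero vector in its null space.
One solution (up to scaling) is (3, -1, 1, -1).

3u₁ - u₂ + u₃ - u₄ = 0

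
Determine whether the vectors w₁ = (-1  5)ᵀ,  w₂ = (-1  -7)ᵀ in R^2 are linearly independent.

linearly independent

Form the 2×2 matrix with these as columns; its determinant is 12.
A nonzero determinant means the columns are linearly independent.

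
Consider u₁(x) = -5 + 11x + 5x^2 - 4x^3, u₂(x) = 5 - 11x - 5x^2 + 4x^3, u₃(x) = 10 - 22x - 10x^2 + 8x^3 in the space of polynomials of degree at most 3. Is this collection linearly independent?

Take coordinates with respect to the standard basis {1, x, …, x^3}.
Place the vectors as rows of a 3×4 matrix and reduce to echelon form.
The reduction yields 1 nonzero row, so the rank is 1.
Since rank 1 < 3, the set is linearly dependent.

linearly dependent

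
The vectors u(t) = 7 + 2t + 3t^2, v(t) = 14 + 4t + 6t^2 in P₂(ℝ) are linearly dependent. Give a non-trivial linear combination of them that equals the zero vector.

2u - v = 0

Take coordinates with respect to {1, t, t^2}.
Row-reduce the matrix with u, v as columns; the null space gives the coefficients.
A generator of the null space is (2, -1).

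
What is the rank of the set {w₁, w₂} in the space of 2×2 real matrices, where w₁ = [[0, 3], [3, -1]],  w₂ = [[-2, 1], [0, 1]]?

Pass to coordinate vectors with respect to the basis {E₁₁, E₁₂, E₂₁, E₂₂}.
Apply Gaussian elimination to the matrix whose rows are w₁, w₂.
There are 2 pivot columns, so rank = 2.

rank 2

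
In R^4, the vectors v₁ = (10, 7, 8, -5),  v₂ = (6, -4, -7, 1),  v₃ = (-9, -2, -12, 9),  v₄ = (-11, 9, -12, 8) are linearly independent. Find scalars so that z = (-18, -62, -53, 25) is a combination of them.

Solve the system with v₁, v₂, v₃, v₄ as columns and z as the right-hand side.
Back-substitution yields (a₁, …, a₄) = (-4, 3, 2, -2).

z = -4v₁ + 3v₂ + 2v₃ - 2v₄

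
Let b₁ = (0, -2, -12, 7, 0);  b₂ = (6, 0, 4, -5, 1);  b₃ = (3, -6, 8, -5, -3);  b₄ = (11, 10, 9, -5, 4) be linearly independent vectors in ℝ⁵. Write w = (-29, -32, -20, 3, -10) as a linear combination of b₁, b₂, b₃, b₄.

w = -b₁ + 3b₂ - b₃ - 4b₄

Set up the augmented matrix [b₁ | b₂ | b₃ | b₄ | w] and row-reduce.
The system has the unique solution (c₁, …, c₄) = (-1, 3, -1, -4).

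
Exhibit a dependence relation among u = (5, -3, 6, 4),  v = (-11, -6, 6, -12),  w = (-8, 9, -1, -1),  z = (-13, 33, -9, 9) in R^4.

Set up α₁u + … + α₄z = 0 and solve the homogeneous system.
One solution (up to scaling) is (0, 1, -3, 1).

v - 3w + z = 0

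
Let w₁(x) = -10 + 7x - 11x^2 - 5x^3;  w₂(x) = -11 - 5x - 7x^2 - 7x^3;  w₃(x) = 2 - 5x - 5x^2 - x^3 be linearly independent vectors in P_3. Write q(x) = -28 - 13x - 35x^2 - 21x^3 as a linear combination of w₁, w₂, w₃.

Identify each element with its coordinate vector in ℝ⁴ via {1, x, …, x^3}.
Write q = α₁w₁ + … + α₃w₃ and equate components.
The system has the unique solution (α₁, α₂, α₃) = (1, 2, 2).

q = w₁ + 2w₂ + 2w₃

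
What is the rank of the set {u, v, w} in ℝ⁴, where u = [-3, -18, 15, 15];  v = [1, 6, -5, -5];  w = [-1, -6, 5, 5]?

Apply Gaussian elimination to the matrix whose rows are u, v, w.
Reduction leaves 1 leading entry, giving rank 1.

rank 1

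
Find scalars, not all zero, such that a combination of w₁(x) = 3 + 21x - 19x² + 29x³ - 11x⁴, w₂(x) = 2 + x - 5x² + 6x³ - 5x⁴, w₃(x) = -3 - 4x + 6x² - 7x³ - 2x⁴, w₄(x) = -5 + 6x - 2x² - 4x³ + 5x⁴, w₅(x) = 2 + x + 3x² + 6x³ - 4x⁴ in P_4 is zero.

Pass to coordinate vectors relative to the basis {1, x, …, x⁴}.
Solve the homogeneous system with w₁, w₂, w₃, w₄, w₅ as columns by row-reducing the coefficient matrix.
The free variable yields coefficients (1, -3, 1, -2, -2) (any nonzero multiple also works).

w₁ - 3w₂ + w₃ - 2w₄ - 2w₅ = 0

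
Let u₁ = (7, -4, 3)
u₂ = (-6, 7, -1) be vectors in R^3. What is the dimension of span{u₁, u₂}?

Put the 3×2 matrix [u₁|u₂] into echelon form.
Exactly 2 pivots survive; hence the rank is 2.

2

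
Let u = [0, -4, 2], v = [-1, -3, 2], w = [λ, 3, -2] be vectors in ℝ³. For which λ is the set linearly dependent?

Place the vectors as rows of a 3×3 matrix; dependence ⇔ determinant zero.
The determinant works out to 2 - 2*λ.
Setting this to zero gives λ = 1.

λ = 1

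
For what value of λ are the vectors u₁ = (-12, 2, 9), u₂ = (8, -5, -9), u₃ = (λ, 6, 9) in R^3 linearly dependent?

The set is linearly dependent precisely when det[u₁; u₂; u₃] = 0.
Expanding, det = 27*λ + 180.
Solving 27*λ + 180 = 0 yields λ = -20/3.

λ = -20/3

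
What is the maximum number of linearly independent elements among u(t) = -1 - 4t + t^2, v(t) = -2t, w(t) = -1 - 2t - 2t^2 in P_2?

3

Use coordinates relative to {1, t, t^2}.
Row-reduce the 3×3 matrix with these as rows.
Exactly 3 pivots survive; hence the rank is 3.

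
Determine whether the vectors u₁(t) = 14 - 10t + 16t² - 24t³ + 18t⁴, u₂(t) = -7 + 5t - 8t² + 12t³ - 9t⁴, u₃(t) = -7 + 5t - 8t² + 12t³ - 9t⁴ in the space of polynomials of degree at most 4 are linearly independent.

Write each element as a coordinate vector in ℝ⁵ using {1, t, …, t⁴}.
One vector is a scalar multiple of another, so the set is dependent.

linearly dependent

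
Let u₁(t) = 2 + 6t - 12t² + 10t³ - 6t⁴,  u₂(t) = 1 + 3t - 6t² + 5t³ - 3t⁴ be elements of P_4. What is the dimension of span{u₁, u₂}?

1

Pass to coordinate vectors with respect to the basis {1, t, …, t⁴}.
Apply Gaussian elimination to the matrix whose rows are u₁, u₂.
The echelon form has 1 nonzero row, so the rank is 1.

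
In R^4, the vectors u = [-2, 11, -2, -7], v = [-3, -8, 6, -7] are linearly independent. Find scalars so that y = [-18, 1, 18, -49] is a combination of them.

Solve the system with u, v as columns and y as the right-hand side.
Back-substitution yields (a₁, a₂) = (3, 4).

y = 3u + 4v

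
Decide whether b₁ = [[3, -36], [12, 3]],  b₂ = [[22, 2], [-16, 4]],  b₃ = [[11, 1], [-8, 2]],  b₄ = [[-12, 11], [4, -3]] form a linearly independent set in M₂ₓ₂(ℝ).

linearly dependent

Write each element as a coordinate vector in ℝ⁴ using {E₁₁, E₁₂, E₂₁, E₂₂}.
Form the 4×4 matrix with these as columns; its determinant is 0.
A zero determinant means the columns are linearly dependent.
Indeed b₂ - 2b₃ = 0.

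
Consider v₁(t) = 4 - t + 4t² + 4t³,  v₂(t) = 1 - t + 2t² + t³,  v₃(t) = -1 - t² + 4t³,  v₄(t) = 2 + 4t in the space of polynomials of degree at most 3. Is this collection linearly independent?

Write each element as a coordinate vector in ℝ⁴ using {1, t, …, t³}.
Row-reduce the matrix whose columns are v₁, v₂, v₃, v₄.
The reduction yields 4 nonzero rows, so the rank is 4.
Since rank = 4 (the number of vectors), the set is linearly independent.

linearly independent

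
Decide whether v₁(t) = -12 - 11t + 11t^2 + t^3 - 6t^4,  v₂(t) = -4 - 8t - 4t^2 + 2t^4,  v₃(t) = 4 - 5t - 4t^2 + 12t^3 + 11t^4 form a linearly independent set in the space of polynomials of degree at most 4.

linearly independent

Take coordinates with respect to the standard basis {1, t, …, t^4}.
Place the vectors as rows of a 3×5 matrix and reduce to echelon form.
The reduction yields 3 nonzero rows, so the rank is 3.
Since rank = 3 (the number of vectors), the set is linearly independent.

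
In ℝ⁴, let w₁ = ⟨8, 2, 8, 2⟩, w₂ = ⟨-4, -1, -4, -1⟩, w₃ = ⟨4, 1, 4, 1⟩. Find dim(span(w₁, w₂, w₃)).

Put the 4×3 matrix [w₁|w₂|w₃] into echelon form.
The echelon form has 1 nonzero row, so the rank is 1.

dim = 1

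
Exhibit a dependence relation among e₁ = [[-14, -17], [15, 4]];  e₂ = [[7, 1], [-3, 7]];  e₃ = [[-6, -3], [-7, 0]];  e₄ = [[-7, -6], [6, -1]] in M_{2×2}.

Take coordinates with respect to {E₁₁, E₁₂, E₂₁, E₂₂}.
Set up α₁e₁ + … + α₄e₄ = 0 and solve the homogeneous system.
The free variable yields coefficients (1, -1, 0, -3) (any nonzero multiple also works).

e₁ - e₂ - 3e₄ = 0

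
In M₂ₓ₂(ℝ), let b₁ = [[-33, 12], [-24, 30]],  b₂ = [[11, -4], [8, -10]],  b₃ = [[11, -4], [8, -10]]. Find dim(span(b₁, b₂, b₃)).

1

Represent each element by its coordinate vector in ℝ⁴.
Put the 4×3 matrix [b₁|b₂|b₃] into echelon form.
There is 1 pivot column, so rank = 1.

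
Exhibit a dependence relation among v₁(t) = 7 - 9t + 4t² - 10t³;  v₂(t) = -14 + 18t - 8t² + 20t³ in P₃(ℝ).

2v₁ + v₂ = 0

Take coordinates with respect to {1, t, …, t³}.
Row-reduce the matrix with v₁, v₂ as columns; the null space gives the coefficients.
The free variable yields coefficients (2, 1) (any nonzero multiple also works).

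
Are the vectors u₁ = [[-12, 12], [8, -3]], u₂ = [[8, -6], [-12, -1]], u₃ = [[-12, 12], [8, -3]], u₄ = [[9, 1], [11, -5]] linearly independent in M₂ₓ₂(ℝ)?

linearly dependent

Take coordinates with respect to the standard basis {E₁₁, E₁₂, E₂₁, E₂₂}.
Two of the vectors are equal, giving an immediate dependence.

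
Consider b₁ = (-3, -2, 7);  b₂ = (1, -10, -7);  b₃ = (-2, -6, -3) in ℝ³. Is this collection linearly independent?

Form the 3×3 matrix with these as columns; its determinant is -180.
A nonzero determinant means the columns are linearly independent.

linearly independent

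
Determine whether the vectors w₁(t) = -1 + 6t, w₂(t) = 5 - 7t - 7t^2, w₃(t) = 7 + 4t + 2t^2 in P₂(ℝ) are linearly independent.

Write each element as a coordinate vector in ℝ³ using {1, t, t^2}.
The matrix [w₁|w₂|w₃] has determinant -368.
A nonzero determinant means the columns are linearly independent.

linearly independent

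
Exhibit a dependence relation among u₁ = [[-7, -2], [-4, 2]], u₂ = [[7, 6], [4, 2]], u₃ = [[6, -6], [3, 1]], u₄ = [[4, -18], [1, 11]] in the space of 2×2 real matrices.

3u₁ + u₂ + 3u₃ - u₄ = 0

Pass to coordinate vectors relative to the basis {E₁₁, E₁₂, E₂₁, E₂₂}.
Set up α₁u₁ + … + α₄u₄ = 0 and solve the homogeneous system.
One solution (up to scaling) is (3, 1, 3, -1).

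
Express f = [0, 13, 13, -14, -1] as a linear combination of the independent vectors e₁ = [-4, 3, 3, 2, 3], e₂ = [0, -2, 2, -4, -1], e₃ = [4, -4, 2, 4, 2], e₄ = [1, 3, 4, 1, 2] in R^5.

f = -e₁ + 2e₂ - 2e₃ + 4e₄

Write f = a₁e₁ + … + a₄e₄ and equate components.
Back-substitution yields (a₁, …, a₄) = (-1, 2, -2, 4).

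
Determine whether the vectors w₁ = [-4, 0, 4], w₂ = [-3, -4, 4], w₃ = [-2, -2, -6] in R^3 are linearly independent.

linearly independent

The matrix [w₁|w₂|w₃] has determinant -136.
A nonzero determinant means the columns are linearly independent.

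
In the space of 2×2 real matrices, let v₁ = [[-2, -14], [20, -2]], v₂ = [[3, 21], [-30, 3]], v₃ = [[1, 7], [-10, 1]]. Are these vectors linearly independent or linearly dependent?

linearly dependent

Write each element as a coordinate vector in ℝ⁴ using {E₁₁, E₁₂, E₂₁, E₂₂}.
Row-reduce the matrix whose columns are v₁, v₂, v₃.
The reduction yields 1 nonzero row, so the rank is 1.
Since rank 1 < 3, the set is linearly dependent.
Indeed 3v₁ + 2v₂ = 0.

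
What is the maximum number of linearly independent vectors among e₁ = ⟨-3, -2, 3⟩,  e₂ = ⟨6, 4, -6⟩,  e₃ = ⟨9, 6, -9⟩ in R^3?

1

Apply Gaussian elimination to the matrix whose rows are e₁, e₂, e₃.
The echelon form has 1 nonzero row, so the rank is 1.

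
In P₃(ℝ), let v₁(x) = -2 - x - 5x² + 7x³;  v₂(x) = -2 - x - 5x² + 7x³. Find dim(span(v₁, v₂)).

1

Use coordinates relative to {1, x, …, x³}.
Row-reduce the 2×4 matrix with these as rows.
The echelon form has 1 nonzero row, so the rank is 1.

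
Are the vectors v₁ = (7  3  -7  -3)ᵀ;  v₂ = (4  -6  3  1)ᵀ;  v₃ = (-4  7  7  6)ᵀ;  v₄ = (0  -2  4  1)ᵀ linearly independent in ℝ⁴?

Row-reduce the matrix whose columns are v₁, v₂, v₃, v₄.
The reduction yields 4 nonzero rows, so the rank is 4.
Since rank = 4 (the number of vectors), the set is linearly independent.

linearly independent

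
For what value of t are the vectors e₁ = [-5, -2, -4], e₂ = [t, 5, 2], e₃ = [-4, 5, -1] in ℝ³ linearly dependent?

t = 1/2

Place the vectors as rows of a 3×3 matrix; dependence ⇔ determinant zero.
The determinant works out to 11 - 22*t.
Solving 11 - 22*t = 0 yields t = 1/2.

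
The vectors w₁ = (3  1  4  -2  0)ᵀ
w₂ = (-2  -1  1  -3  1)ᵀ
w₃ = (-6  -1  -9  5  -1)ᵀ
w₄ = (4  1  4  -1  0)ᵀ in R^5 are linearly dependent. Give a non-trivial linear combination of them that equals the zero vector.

w₂ + w₃ + 2w₄ = 0

Row-reduce the matrix with w₁, w₂, w₃, w₄ as columns; the null space gives the coefficients.
A generator of the null space is (0, 1, 1, 2).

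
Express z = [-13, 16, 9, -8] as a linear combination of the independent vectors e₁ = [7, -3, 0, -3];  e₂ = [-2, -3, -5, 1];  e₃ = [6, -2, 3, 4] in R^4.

z = -e₁ - 3e₂ - 2e₃

Solve the system with e₁, e₂, e₃ as columns and z as the right-hand side.
Row-reducing the augmented matrix gives the unique coefficients (α₁, α₂, α₃) = (-1, -3, -2).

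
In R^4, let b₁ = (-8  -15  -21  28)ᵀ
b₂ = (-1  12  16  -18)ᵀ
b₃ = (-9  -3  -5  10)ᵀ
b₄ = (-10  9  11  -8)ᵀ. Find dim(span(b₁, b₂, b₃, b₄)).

2

Row-reduce the 4×4 matrix with these as rows.
The echelon form has 2 nonzero rows, so the rank is 2.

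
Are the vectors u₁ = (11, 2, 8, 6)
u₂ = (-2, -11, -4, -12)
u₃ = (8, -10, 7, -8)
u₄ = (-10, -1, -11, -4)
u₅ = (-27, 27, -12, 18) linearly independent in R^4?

linearly dependent

There are 5 vectors in a 4-dimensional space, so they cannot be linearly independent.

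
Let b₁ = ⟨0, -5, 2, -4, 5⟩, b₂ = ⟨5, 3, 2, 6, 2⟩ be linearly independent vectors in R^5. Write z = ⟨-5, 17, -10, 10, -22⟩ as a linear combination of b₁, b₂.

z = -4b₁ - b₂

Write z = α₁b₁ + α₂b₂ and equate components.
Row-reducing the augmented matrix gives the unique coefficients (α₁, α₂) = (-4, -1).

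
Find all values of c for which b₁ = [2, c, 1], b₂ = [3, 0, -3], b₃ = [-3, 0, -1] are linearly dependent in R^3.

c = 0

The vectors are dependent exactly when the determinant of the matrix with rows b₁, b₂, b₃ vanishes.
Cofactor expansion gives det = 12*c.
Solving 12*c = 0 yields c = 0.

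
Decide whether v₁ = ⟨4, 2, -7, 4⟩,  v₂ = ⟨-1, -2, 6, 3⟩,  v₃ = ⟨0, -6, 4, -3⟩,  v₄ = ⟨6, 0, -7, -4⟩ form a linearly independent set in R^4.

Place the vectors as rows of a 4×4 matrix and reduce to echelon form.
The reduction yields 4 nonzero rows, so the rank is 4.
Since rank = 4 (the number of vectors), the set is linearly independent.

linearly independent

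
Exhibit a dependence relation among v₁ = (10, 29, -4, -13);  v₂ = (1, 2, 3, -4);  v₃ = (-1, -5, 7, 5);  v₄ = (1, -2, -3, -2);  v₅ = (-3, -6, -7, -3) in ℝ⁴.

Write the vectors as columns of a matrix and find a nonzero vector in its null space.
A generator of the null space is (1, -1, 3, 0, 2).

v₁ - v₂ + 3v₃ + 2v₅ = 0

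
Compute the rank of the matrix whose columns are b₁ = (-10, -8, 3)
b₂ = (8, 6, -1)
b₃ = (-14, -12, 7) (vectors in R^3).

rank 2

Put the 3×3 matrix [b₁|b₂|b₃] into echelon form.
Reduction leaves 2 leading entries, giving rank 2.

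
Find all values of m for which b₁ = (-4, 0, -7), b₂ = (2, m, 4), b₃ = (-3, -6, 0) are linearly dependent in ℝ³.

m = -4/7

Dependence holds iff the 3×3 matrix [b₁ b₂ b₃] is singular.
Expanding, det = -21*m - 12.
Solving -21*m - 12 = 0 yields m = -4/7.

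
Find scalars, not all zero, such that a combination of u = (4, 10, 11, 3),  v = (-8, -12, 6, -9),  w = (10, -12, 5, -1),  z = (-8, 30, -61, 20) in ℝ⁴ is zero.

3u + 3v + 2w + z = 0

Write the vectors as columns of a matrix and find a nonzero vector in its null space.
A generator of the null space is (3, 3, 2, 1).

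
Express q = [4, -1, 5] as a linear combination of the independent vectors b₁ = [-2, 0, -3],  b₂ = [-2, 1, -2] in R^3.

q = -b₁ - b₂

Write q = c₁b₁ + c₂b₂ and equate components.
The system has the unique solution (c₁, c₂) = (-1, -1).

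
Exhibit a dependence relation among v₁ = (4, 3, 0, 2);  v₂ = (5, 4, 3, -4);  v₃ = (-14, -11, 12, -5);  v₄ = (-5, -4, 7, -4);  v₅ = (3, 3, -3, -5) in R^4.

2v₁ - 2v₂ - v₃ + 3v₄ + v₅ = 0

Write the vectors as columns of a matrix and find a nonzero vector in its null space.
The free variable yields coefficients (2, -2, -1, 3, 1) (any nonzero multiple also works).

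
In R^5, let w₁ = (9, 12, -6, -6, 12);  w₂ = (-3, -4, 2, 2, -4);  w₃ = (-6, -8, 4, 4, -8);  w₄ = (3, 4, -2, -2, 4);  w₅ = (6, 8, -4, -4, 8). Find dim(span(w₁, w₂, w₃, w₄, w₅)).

Form the matrix with w₁, w₂, w₃, w₄, w₅ as columns and reduce.
Exactly 1 pivot survives; hence the rank is 1.

dim = 1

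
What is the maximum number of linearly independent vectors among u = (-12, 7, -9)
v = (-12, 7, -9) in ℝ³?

Row-reduce the 2×3 matrix with these as rows.
The echelon form has 1 nonzero row, so the rank is 1.

1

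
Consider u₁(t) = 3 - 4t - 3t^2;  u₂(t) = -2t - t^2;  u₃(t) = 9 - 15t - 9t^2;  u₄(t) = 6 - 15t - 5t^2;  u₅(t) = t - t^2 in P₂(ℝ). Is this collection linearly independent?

Write each element as a coordinate vector in ℝ³ using {1, t, t^2}.
There are 5 vectors in a 3-dimensional space, so they cannot be linearly independent.

linearly dependent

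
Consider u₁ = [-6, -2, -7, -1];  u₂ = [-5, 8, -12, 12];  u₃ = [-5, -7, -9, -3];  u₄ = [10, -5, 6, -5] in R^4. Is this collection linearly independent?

The matrix [u₁|u₂|u₃|u₄] has determinant -1455.
A nonzero determinant means the columns are linearly independent.

linearly independent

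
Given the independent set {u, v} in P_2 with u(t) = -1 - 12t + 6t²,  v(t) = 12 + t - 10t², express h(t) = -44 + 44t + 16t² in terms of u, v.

Work in coordinates with respect to the standard basis {1, t, t²}.
Write h = a₁u + a₂v and equate components.
Row-reducing the augmented matrix gives the unique coefficients (a₁, a₂) = (-4, -4).

h = -4u - 4v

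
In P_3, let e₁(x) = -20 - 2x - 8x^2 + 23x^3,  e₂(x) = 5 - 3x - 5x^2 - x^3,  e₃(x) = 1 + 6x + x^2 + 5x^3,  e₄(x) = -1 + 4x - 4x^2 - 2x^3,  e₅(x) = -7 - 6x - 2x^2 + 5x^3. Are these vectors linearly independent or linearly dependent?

Write each element as a coordinate vector in ℝ⁴ using {1, x, …, x^3}.
There are 5 vectors in a 4-dimensional space, so they cannot be linearly independent.

linearly dependent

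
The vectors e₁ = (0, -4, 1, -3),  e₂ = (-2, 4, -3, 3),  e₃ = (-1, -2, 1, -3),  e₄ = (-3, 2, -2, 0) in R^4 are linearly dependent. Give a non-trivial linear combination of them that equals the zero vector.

e₂ + e₃ - e₄ = 0

Set up α₁e₁ + … + α₄e₄ = 0 and solve the homogeneous system.
One solution (up to scaling) is (0, 1, 1, -1).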